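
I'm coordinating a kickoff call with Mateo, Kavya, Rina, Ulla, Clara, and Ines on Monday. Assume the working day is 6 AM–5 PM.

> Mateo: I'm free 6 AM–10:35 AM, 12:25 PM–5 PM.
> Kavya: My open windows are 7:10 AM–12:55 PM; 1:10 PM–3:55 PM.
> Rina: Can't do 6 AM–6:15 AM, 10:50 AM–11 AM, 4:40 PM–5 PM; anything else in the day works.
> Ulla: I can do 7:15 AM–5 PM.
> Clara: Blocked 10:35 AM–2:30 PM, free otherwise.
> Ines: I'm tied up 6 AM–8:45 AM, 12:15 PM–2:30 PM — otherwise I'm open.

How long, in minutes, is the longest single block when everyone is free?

110

Mateo free: 06:00-10:35, 12:25-17:00.
Kavya free: 07:10-12:55, 13:10-15:55.
Rina free: 06:15-10:50, 11:00-16:40 (invert busy blocks within the working day).
Ulla free: 07:15-17:00.
Clara free: 06:00-10:35, 14:30-17:00 (invert busy blocks within the working day).
Ines free: 08:45-12:15, 14:30-17:00 (invert busy blocks within the working day).
Mateo ∩ Kavya: 07:10-10:35, 12:25-12:55, 13:10-15:55.
Mateo ∩ Kavya ∩ Rina: 07:10-10:35, 12:25-12:55, 13:10-15:55.
Mateo ∩ Kavya ∩ Rina ∩ Ulla: 07:15-10:35, 12:25-12:55, 13:10-15:55.
Mateo ∩ Kavya ∩ Rina ∩ Ulla ∩ Clara: 07:15-10:35, 14:30-15:55.
Mateo ∩ Kavya ∩ Rina ∩ Ulla ∩ Clara ∩ Ines: 08:45-10:35, 14:30-15:55.
The longest is 08:45-10:35 at 110 minutes.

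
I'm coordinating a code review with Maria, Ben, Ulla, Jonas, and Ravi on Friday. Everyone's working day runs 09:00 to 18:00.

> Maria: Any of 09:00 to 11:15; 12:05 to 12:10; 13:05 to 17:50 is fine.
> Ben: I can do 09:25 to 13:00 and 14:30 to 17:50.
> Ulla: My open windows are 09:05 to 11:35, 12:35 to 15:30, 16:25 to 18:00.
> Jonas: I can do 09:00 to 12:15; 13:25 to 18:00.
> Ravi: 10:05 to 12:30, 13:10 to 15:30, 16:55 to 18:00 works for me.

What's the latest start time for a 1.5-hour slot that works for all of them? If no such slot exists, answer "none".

Maria ∩ Ben: 09:25-11:15, 12:05-12:10, 14:30-17:50.
Maria ∩ Ben ∩ Ulla: 09:25-11:15, 14:30-15:30, 16:25-17:50.
Maria ∩ Ben ∩ Ulla ∩ Jonas: 09:25-11:15, 14:30-15:30, 16:25-17:50.
Maria ∩ Ben ∩ Ulla ∩ Jonas ∩ Ravi: 10:05-11:15, 14:30-15:30, 16:55-17:50.
No common window is at least 90 minutes long.

none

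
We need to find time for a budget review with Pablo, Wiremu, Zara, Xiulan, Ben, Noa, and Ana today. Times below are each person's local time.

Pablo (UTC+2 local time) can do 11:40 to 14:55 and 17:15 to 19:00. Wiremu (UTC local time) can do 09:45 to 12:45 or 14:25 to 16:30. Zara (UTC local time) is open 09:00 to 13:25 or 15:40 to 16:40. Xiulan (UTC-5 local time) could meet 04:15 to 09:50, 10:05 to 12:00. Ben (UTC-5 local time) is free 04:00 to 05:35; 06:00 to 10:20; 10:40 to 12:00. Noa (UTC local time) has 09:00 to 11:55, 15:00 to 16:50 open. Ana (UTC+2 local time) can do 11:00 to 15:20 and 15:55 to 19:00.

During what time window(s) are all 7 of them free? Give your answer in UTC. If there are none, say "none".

Pablo in UTC: 09:40-12:55, 15:15-17:00 (subtract 2h to convert from UTC+2).
Wiremu in UTC: 09:45-12:45, 14:25-16:30.
Zara in UTC: 09:00-13:25, 15:40-16:40.
Xiulan in UTC: 09:15-14:50, 15:05-17:00 (add 5h to convert from UTC-5).
Ben in UTC: 09:00-10:35, 11:00-15:20, 15:40-17:00 (add 5h to convert from UTC-5).
Noa in UTC: 09:00-11:55, 15:00-16:50.
Ana in UTC: 09:00-13:20, 13:55-17:00 (subtract 2h to convert from UTC+2).
Pablo ∩ Wiremu: 09:45-12:45, 15:15-16:30.
Pablo ∩ Wiremu ∩ Zara: 09:45-12:45, 15:40-16:30.
Pablo ∩ Wiremu ∩ Zara ∩ Xiulan: 09:45-12:45, 15:40-16:30.
Pablo ∩ Wiremu ∩ Zara ∩ Xiulan ∩ Ben: 09:45-10:35, 11:00-12:45, 15:40-16:30.
Pablo ∩ Wiremu ∩ Zara ∩ Xiulan ∩ Ben ∩ Noa: 09:45-10:35, 11:00-11:55, 15:40-16:30.
Pablo ∩ Wiremu ∩ Zara ∩ Xiulan ∩ Ben ∩ Noa ∩ Ana: 09:45-10:35, 11:00-11:55, 15:40-16:30.

09:45-10:35, 11:00-11:55, 15:40-16:30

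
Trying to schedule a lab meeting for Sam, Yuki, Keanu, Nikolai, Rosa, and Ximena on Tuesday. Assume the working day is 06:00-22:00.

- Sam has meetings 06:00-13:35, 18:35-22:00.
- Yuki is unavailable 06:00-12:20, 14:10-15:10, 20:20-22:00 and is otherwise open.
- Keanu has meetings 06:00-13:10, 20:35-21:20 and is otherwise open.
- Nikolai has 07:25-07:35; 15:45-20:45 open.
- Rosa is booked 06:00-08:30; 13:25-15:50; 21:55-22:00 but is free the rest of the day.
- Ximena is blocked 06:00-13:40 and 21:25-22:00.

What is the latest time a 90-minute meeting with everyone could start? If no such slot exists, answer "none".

17:05

Sam free: 13:35-18:35 (invert busy blocks within the working day).
Yuki free: 12:20-14:10, 15:10-20:20 (invert busy blocks within the working day).
Keanu free: 13:10-20:35, 21:20-22:00 (invert busy blocks within the working day).
Nikolai free: 07:25-07:35, 15:45-20:45.
Rosa free: 08:30-13:25, 15:50-21:55 (invert busy blocks within the working day).
Ximena free: 13:40-21:25 (invert busy blocks within the working day).
Sam ∩ Yuki: 13:35-14:10, 15:10-18:35.
Sam ∩ Yuki ∩ Keanu: 13:35-14:10, 15:10-18:35.
Sam ∩ Yuki ∩ Keanu ∩ Nikolai: 15:45-18:35.
Sam ∩ Yuki ∩ Keanu ∩ Nikolai ∩ Rosa: 15:50-18:35.
Sam ∩ Yuki ∩ Keanu ∩ Nikolai ∩ Rosa ∩ Ximena: 15:50-18:35.
The last common window of at least 90 minutes is 15:50-18:35; a 90-minute meeting can start as late as 17:05 and still end by 18:35.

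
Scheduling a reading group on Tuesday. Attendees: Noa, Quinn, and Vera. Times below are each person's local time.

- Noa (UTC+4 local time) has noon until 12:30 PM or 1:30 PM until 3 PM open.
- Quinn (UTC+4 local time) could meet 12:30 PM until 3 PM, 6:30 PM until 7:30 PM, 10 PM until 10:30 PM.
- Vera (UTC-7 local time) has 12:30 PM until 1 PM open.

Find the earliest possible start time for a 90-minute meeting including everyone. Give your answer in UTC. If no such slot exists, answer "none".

none

Noa in UTC: 08:00-08:30, 09:30-11:00 (subtract 4h to convert from UTC+4).
Quinn in UTC: 08:30-11:00, 14:30-15:30, 18:00-18:30 (subtract 4h to convert from UTC+4).
Vera in UTC: 19:30-20:00 (add 7h to convert from UTC-7).
Noa ∩ Quinn: 09:30-11:00.
Noa ∩ Quinn ∩ Vera: ∅.
There is no time when everyone is free.
No common window is at least 90 minutes long.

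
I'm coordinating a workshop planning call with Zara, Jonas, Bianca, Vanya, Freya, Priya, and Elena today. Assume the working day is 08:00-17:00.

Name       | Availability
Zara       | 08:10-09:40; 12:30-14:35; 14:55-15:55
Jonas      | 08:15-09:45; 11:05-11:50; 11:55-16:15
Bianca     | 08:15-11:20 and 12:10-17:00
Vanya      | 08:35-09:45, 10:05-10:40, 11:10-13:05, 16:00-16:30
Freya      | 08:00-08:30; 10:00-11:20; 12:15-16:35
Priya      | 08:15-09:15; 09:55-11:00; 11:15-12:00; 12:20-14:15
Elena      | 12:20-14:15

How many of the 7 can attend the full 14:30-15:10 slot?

Jonas, Bianca, and Freya can make the full 14:30-15:10 slot — that's 3.

3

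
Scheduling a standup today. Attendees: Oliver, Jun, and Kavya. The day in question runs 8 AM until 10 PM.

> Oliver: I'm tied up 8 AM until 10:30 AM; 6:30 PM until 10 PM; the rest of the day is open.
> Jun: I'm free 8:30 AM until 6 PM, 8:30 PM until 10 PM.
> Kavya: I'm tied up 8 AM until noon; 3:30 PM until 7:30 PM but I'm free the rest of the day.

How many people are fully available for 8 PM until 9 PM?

Oliver free: 10:30-18:30 (invert busy blocks within the working day).
Jun free: 08:30-18:00, 20:30-22:00.
Kavya free: 12:00-15:30, 19:30-22:00 (invert busy blocks within the working day).
Kavya can make the full 20:00-21:00 slot — that's 1.

1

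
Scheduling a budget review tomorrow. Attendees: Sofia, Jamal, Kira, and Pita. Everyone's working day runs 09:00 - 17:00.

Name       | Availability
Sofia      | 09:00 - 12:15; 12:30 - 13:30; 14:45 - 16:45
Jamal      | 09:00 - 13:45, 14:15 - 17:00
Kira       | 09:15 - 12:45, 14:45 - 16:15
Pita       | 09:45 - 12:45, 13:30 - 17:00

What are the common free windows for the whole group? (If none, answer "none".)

09:45-12:15, 12:30-12:45, 14:45-16:15

Sofia ∩ Jamal: 09:00-12:15, 12:30-13:30, 14:45-16:45.
Sofia ∩ Jamal ∩ Kira: 09:15-12:15, 12:30-12:45, 14:45-16:15.
Sofia ∩ Jamal ∩ Kira ∩ Pita: 09:45-12:15, 12:30-12:45, 14:45-16:15.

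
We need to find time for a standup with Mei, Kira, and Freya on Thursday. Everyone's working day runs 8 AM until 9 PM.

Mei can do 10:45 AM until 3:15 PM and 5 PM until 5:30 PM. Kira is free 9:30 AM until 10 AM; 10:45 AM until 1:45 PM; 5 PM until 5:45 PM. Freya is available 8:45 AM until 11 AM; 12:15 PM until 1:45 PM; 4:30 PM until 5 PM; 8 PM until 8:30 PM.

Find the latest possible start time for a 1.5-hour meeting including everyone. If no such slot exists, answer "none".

Mei ∩ Kira: 10:45-13:45, 17:00-17:30.
Mei ∩ Kira ∩ Freya: 10:45-11:00, 12:15-13:45.
Those are the intersection windows.
The last common window of at least 90 minutes is 12:15-13:45; a 90-minute meeting can start as late as 12:15 and still end by 13:45.

12:15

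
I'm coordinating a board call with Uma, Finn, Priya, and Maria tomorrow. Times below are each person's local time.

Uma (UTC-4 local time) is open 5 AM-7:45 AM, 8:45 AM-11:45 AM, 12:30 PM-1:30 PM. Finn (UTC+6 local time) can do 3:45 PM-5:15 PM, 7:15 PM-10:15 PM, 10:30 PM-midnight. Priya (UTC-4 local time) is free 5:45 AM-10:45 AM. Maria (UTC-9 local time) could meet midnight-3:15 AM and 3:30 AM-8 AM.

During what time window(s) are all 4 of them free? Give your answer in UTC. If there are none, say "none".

09:45-11:15, 13:15-14:45

Uma in UTC: 09:00-11:45, 12:45-15:45, 16:30-17:30 (add 4h to convert from UTC-4).
Finn in UTC: 09:45-11:15, 13:15-16:15, 16:30-18:00 (subtract 6h to convert from UTC+6).
Priya in UTC: 09:45-14:45 (add 4h to convert from UTC-4).
Maria in UTC: 09:00-12:15, 12:30-17:00 (add 9h to convert from UTC-9).
Uma ∩ Finn: 09:45-11:15, 13:15-15:45, 16:30-17:30.
Uma ∩ Finn ∩ Priya: 09:45-11:15, 13:15-14:45.
Uma ∩ Finn ∩ Priya ∩ Maria: 09:45-11:15, 13:15-14:45.
So the common availability across everyone is 09:45-11:15, 13:15-14:45.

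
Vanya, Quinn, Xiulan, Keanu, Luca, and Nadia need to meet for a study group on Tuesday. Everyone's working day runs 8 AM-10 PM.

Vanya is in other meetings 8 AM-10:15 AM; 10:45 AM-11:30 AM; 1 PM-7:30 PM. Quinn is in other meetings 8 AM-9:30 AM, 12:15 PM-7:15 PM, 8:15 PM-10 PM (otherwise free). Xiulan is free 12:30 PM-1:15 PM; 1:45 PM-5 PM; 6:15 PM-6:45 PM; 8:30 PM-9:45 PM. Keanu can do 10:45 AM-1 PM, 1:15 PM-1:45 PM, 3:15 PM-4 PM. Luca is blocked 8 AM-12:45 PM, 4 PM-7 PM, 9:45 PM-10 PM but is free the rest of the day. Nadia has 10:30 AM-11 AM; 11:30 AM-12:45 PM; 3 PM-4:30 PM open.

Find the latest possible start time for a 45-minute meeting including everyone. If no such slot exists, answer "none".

none

Vanya free: 10:15-10:45, 11:30-13:00, 19:30-22:00 (invert busy blocks within the working day).
Quinn free: 09:30-12:15, 19:15-20:15 (invert busy blocks within the working day).
Xiulan free: 12:30-13:15, 13:45-17:00, 18:15-18:45, 20:30-21:45.
Keanu free: 10:45-13:00, 13:15-13:45, 15:15-16:00.
Luca free: 12:45-16:00, 19:00-21:45 (invert busy blocks within the working day).
Nadia free: 10:30-11:00, 11:30-12:45, 15:00-16:30.
Vanya ∩ Quinn: 10:15-10:45, 11:30-12:15, 19:30-20:15.
Vanya ∩ Quinn ∩ Xiulan: ∅.
Vanya ∩ Quinn ∩ Xiulan ∩ Keanu: ∅.
Vanya ∩ Quinn ∩ Xiulan ∩ Keanu ∩ Luca: ∅.
Vanya ∩ Quinn ∩ Xiulan ∩ Keanu ∩ Luca ∩ Nadia: ∅.
There is no time when everyone is free.
No common window is at least 45 minutes long.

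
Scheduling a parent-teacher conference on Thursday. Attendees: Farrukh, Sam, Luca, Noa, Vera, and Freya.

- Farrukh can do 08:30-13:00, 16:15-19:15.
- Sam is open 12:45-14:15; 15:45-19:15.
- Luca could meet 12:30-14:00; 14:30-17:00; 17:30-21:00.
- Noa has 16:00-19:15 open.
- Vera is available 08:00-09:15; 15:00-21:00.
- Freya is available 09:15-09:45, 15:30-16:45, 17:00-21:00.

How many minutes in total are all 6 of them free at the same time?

Farrukh ∩ Sam: 12:45-13:00, 16:15-19:15.
Farrukh ∩ Sam ∩ Luca: 12:45-13:00, 16:15-17:00, 17:30-19:15.
Farrukh ∩ Sam ∩ Luca ∩ Noa: 16:15-17:00, 17:30-19:15.
Farrukh ∩ Sam ∩ Luca ∩ Noa ∩ Vera: 16:15-17:00, 17:30-19:15.
Farrukh ∩ Sam ∩ Luca ∩ Noa ∩ Vera ∩ Freya: 16:15-16:45, 17:30-19:15.
Summing the common windows: 30 + 105 = 135 minutes.

135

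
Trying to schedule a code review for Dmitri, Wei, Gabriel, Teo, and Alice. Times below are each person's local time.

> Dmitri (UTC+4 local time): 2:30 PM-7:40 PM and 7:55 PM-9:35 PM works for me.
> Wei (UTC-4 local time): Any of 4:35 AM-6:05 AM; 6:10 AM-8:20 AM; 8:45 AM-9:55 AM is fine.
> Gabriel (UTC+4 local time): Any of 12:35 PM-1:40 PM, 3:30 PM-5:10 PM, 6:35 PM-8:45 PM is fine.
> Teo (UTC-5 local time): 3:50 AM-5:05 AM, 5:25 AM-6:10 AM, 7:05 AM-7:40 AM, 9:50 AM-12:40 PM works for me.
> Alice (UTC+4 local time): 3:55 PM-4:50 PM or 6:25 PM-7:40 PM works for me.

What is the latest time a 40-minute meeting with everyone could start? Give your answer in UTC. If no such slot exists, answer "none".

none

Dmitri in UTC: 10:30-15:40, 15:55-17:35 (subtract 4h to convert from UTC+4).
Wei in UTC: 08:35-10:05, 10:10-12:20, 12:45-13:55 (add 4h to convert from UTC-4).
Gabriel in UTC: 08:35-09:40, 11:30-13:10, 14:35-16:45 (subtract 4h to convert from UTC+4).
Teo in UTC: 08:50-10:05, 10:25-11:10, 12:05-12:40, 14:50-17:40 (add 5h to convert from UTC-5).
Alice in UTC: 11:55-12:50, 14:25-15:40 (subtract 4h to convert from UTC+4).
Dmitri ∩ Wei: 10:30-12:20, 12:45-13:55.
Dmitri ∩ Wei ∩ Gabriel: 11:30-12:20, 12:45-13:10.
Dmitri ∩ Wei ∩ Gabriel ∩ Teo: 12:05-12:20.
Dmitri ∩ Wei ∩ Gabriel ∩ Teo ∩ Alice: 12:05-12:20.
No common window is at least 40 minutes long.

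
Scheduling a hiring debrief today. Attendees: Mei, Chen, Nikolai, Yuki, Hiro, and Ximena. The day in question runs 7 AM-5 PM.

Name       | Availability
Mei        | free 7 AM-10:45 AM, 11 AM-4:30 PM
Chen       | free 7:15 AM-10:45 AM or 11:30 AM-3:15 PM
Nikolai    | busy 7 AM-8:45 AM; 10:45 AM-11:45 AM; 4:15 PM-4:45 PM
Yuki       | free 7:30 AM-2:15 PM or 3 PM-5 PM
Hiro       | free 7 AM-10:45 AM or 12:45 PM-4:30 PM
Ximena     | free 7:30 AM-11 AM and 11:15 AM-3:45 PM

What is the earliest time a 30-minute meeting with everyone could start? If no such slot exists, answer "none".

08:45

Mei free: 07:00-10:45, 11:00-16:30.
Chen free: 07:15-10:45, 11:30-15:15.
Nikolai free: 08:45-10:45, 11:45-16:15, 16:45-17:00 (invert busy blocks within the working day).
Yuki free: 07:30-14:15, 15:00-17:00.
Hiro free: 07:00-10:45, 12:45-16:30.
Ximena free: 07:30-11:00, 11:15-15:45.
Mei ∩ Chen: 07:15-10:45, 11:30-15:15.
Mei ∩ Chen ∩ Nikolai: 08:45-10:45, 11:45-15:15.
Mei ∩ Chen ∩ Nikolai ∩ Yuki: 08:45-10:45, 11:45-14:15, 15:00-15:15.
Mei ∩ Chen ∩ Nikolai ∩ Yuki ∩ Hiro: 08:45-10:45, 12:45-14:15, 15:00-15:15.
Mei ∩ Chen ∩ Nikolai ∩ Yuki ∩ Hiro ∩ Ximena: 08:45-10:45, 12:45-14:15, 15:00-15:15.
Those are the intersection windows.
The first common window of at least 30 minutes is 08:45-10:45, so the earliest start is 08:45.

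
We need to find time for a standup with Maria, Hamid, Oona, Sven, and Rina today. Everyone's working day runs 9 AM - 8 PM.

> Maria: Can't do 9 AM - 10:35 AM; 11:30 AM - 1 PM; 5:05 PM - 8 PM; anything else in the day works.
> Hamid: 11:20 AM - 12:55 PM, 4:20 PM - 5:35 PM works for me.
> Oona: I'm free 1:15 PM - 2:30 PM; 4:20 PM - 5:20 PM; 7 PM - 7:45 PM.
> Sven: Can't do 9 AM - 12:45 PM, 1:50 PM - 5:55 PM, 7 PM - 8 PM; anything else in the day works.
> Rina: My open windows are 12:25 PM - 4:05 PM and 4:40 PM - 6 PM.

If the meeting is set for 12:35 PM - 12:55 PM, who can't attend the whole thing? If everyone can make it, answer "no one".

Maria free: 10:35-11:30, 13:00-17:05 (invert busy blocks within the working day).
Hamid free: 11:20-12:55, 16:20-17:35.
Oona free: 13:15-14:30, 16:20-17:20, 19:00-19:45.
Sven free: 12:45-13:50, 17:55-19:00 (invert busy blocks within the working day).
Rina free: 12:25-16:05, 16:40-18:00.
Maria: not fully free for 12:35-12:55. Hamid: free for 12:35-12:55. Oona: not fully free for 12:35-12:55. Sven: not fully free for 12:35-12:55. Rina: free for 12:35-12:55.

Maria, Oona, Sven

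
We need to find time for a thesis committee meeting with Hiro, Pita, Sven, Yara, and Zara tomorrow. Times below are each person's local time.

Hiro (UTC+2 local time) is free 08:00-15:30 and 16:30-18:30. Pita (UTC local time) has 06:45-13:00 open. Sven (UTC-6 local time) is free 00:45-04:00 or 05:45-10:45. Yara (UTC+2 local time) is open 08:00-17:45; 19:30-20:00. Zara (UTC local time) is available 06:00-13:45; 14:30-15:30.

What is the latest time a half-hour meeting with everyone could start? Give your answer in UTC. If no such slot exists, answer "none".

Hiro in UTC: 06:00-13:30, 14:30-16:30 (subtract 2h to convert from UTC+2).
Pita in UTC: 06:45-13:00.
Sven in UTC: 06:45-10:00, 11:45-16:45 (add 6h to convert from UTC-6).
Yara in UTC: 06:00-15:45, 17:30-18:00 (subtract 2h to convert from UTC+2).
Zara in UTC: 06:00-13:45, 14:30-15:30.
Hiro ∩ Pita: 06:45-13:00.
Hiro ∩ Pita ∩ Sven: 06:45-10:00, 11:45-13:00.
Hiro ∩ Pita ∩ Sven ∩ Yara: 06:45-10:00, 11:45-13:00.
Hiro ∩ Pita ∩ Sven ∩ Yara ∩ Zara: 06:45-10:00, 11:45-13:00.
The last common window of at least 30 minutes is 11:45-13:00; a 30-minute meeting can start as late as 12:30 and still end by 13:00.

12:30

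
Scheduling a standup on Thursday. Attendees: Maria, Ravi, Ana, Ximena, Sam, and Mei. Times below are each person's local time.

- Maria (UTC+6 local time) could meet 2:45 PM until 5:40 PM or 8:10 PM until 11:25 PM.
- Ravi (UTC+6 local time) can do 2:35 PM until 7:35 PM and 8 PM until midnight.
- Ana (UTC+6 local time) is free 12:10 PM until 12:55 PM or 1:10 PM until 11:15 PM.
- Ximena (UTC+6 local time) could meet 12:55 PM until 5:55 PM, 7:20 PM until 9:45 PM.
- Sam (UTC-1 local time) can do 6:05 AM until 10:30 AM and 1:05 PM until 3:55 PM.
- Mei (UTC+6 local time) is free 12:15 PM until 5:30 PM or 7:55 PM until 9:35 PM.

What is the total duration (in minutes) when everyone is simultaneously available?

250

Maria in UTC: 08:45-11:40, 14:10-17:25 (subtract 6h to convert from UTC+6).
Ravi in UTC: 08:35-13:35, 14:00-18:00 (subtract 6h to convert from UTC+6).
Ana in UTC: 06:10-06:55, 07:10-17:15 (subtract 6h to convert from UTC+6).
Ximena in UTC: 06:55-11:55, 13:20-15:45 (subtract 6h to convert from UTC+6).
Sam in UTC: 07:05-11:30, 14:05-16:55 (add 1h to convert from UTC-1).
Mei in UTC: 06:15-11:30, 13:55-15:35 (subtract 6h to convert from UTC+6).
Maria ∩ Ravi: 08:45-11:40, 14:10-17:25.
Maria ∩ Ravi ∩ Ana: 08:45-11:40, 14:10-17:15.
Maria ∩ Ravi ∩ Ana ∩ Ximena: 08:45-11:40, 14:10-15:45.
Maria ∩ Ravi ∩ Ana ∩ Ximena ∩ Sam: 08:45-11:30, 14:10-15:45.
Maria ∩ Ravi ∩ Ana ∩ Ximena ∩ Sam ∩ Mei: 08:45-11:30, 14:10-15:35.
Those are the intersection windows.
Summing the common windows: 165 + 85 = 250 minutes.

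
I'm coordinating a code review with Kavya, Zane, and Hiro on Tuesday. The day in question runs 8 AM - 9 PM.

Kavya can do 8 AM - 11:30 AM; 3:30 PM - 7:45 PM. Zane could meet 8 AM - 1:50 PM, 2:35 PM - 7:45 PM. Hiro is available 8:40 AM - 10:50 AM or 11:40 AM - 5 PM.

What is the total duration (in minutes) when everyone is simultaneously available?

Kavya ∩ Zane: 08:00-11:30, 15:30-19:45.
Kavya ∩ Zane ∩ Hiro: 08:40-10:50, 15:30-17:00.
Those are the intersection windows.
Summing the common windows: 130 + 90 = 220 minutes.

220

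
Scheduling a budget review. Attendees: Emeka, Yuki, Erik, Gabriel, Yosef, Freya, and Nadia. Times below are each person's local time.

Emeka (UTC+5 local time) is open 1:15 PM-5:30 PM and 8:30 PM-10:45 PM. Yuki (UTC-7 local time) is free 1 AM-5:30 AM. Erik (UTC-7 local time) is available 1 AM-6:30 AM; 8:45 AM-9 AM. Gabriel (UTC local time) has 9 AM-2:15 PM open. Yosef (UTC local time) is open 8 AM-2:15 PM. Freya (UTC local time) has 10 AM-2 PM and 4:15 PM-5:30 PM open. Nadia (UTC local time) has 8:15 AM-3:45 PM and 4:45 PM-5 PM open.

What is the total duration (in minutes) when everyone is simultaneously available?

Emeka in UTC: 08:15-12:30, 15:30-17:45 (subtract 5h to convert from UTC+5).
Yuki in UTC: 08:00-12:30 (add 7h to convert from UTC-7).
Erik in UTC: 08:00-13:30, 15:45-16:00 (add 7h to convert from UTC-7).
Gabriel in UTC: 09:00-14:15.
Yosef in UTC: 08:00-14:15.
Freya in UTC: 10:00-14:00, 16:15-17:30.
Nadia in UTC: 08:15-15:45, 16:45-17:00.
Emeka ∩ Yuki: 08:15-12:30.
Emeka ∩ Yuki ∩ Erik: 08:15-12:30.
Emeka ∩ Yuki ∩ Erik ∩ Gabriel: 09:00-12:30.
Emeka ∩ Yuki ∩ Erik ∩ Gabriel ∩ Yosef: 09:00-12:30.
Emeka ∩ Yuki ∩ Erik ∩ Gabriel ∩ Yosef ∩ Freya: 10:00-12:30.
Emeka ∩ Yuki ∩ Erik ∩ Gabriel ∩ Yosef ∩ Freya ∩ Nadia: 10:00-12:30.
So the common availability across everyone is 10:00-12:30.
That's a single block of 150 minutes.

150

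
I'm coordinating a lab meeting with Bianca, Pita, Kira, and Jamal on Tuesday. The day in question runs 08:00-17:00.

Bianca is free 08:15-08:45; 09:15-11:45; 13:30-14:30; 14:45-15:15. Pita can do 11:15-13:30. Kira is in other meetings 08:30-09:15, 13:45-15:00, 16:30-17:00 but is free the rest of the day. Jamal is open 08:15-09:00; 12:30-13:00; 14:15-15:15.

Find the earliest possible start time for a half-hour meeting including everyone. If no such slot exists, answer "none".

none

Bianca free: 08:15-08:45, 09:15-11:45, 13:30-14:30, 14:45-15:15.
Pita free: 11:15-13:30.
Kira free: 08:00-08:30, 09:15-13:45, 15:00-16:30 (invert busy blocks within the working day).
Jamal free: 08:15-09:00, 12:30-13:00, 14:15-15:15.
Bianca ∩ Pita: 11:15-11:45.
Bianca ∩ Pita ∩ Kira: 11:15-11:45.
Bianca ∩ Pita ∩ Kira ∩ Jamal: ∅.
There is no time when everyone is free.
No common window is at least 30 minutes long.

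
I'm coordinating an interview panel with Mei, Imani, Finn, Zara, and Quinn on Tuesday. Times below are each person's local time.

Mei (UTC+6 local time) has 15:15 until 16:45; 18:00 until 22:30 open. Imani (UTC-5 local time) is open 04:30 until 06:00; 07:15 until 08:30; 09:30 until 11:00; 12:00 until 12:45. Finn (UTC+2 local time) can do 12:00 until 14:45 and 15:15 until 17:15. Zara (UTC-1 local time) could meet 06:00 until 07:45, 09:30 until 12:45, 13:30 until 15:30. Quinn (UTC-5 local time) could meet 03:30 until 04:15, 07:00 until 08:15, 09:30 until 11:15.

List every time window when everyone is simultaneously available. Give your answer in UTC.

Mei in UTC: 09:15-10:45, 12:00-16:30 (subtract 6h to convert from UTC+6).
Imani in UTC: 09:30-11:00, 12:15-13:30, 14:30-16:00, 17:00-17:45 (add 5h to convert from UTC-5).
Finn in UTC: 10:00-12:45, 13:15-15:15 (subtract 2h to convert from UTC+2).
Zara in UTC: 07:00-08:45, 10:30-13:45, 14:30-16:30 (add 1h to convert from UTC-1).
Quinn in UTC: 08:30-09:15, 12:00-13:15, 14:30-16:15 (add 5h to convert from UTC-5).
Mei ∩ Imani: 09:30-10:45, 12:15-13:30, 14:30-16:00.
Mei ∩ Imani ∩ Finn: 10:00-10:45, 12:15-12:45, 13:15-13:30, 14:30-15:15.
Mei ∩ Imani ∩ Finn ∩ Zara: 10:30-10:45, 12:15-12:45, 13:15-13:30, 14:30-15:15.
Mei ∩ Imani ∩ Finn ∩ Zara ∩ Quinn: 12:15-12:45, 14:30-15:15.

12:15-12:45, 14:30-15:15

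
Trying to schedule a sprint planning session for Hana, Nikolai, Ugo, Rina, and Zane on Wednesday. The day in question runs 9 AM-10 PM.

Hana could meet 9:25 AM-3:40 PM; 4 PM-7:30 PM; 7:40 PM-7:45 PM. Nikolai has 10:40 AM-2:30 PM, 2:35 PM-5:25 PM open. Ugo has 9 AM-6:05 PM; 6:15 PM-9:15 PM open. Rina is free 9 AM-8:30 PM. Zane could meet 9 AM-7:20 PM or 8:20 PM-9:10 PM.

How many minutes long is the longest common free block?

230

Hana ∩ Nikolai: 10:40-14:30, 14:35-15:40, 16:00-17:25.
Hana ∩ Nikolai ∩ Ugo: 10:40-14:30, 14:35-15:40, 16:00-17:25.
Hana ∩ Nikolai ∩ Ugo ∩ Rina: 10:40-14:30, 14:35-15:40, 16:00-17:25.
Hana ∩ Nikolai ∩ Ugo ∩ Rina ∩ Zane: 10:40-14:30, 14:35-15:40, 16:00-17:25.
The longest is 10:40-14:30 at 230 minutes.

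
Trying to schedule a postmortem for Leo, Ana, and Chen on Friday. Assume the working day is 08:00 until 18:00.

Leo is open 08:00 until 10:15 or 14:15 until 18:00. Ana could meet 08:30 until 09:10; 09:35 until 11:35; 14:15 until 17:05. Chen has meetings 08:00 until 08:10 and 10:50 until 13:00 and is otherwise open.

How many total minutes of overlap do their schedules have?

Leo free: 08:00-10:15, 14:15-18:00.
Ana free: 08:30-09:10, 09:35-11:35, 14:15-17:05.
Chen free: 08:10-10:50, 13:00-18:00 (invert busy blocks within the working day).
Leo ∩ Ana: 08:30-09:10, 09:35-10:15, 14:15-17:05.
Leo ∩ Ana ∩ Chen: 08:30-09:10, 09:35-10:15, 14:15-17:05.
Summing the common windows: 40 + 40 + 170 = 250 minutes.

250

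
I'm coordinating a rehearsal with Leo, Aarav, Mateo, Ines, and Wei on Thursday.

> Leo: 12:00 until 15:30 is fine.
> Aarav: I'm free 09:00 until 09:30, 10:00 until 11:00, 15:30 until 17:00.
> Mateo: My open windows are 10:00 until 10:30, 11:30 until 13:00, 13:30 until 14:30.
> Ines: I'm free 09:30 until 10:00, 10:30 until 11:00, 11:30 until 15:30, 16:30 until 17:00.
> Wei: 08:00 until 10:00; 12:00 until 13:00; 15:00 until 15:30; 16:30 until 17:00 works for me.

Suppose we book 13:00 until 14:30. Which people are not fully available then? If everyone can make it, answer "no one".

Leo: free for 13:00-14:30. Aarav: not fully free for 13:00-14:30. Mateo: not fully free for 13:00-14:30. Ines: free for 13:00-14:30. Wei: not fully free for 13:00-14:30.

Aarav, Mateo, Wei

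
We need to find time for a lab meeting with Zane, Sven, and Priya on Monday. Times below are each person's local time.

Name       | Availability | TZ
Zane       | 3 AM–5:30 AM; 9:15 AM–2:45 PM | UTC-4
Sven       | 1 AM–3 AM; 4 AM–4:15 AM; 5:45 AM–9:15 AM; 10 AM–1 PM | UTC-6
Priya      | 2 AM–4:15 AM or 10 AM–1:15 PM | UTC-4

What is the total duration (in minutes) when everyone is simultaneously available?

Zane in UTC: 07:00-09:30, 13:15-18:45 (add 4h to convert from UTC-4).
Sven in UTC: 07:00-09:00, 10:00-10:15, 11:45-15:15, 16:00-19:00 (add 6h to convert from UTC-6).
Priya in UTC: 06:00-08:15, 14:00-17:15 (add 4h to convert from UTC-4).
Zane ∩ Sven: 07:00-09:00, 13:15-15:15, 16:00-18:45.
Zane ∩ Sven ∩ Priya: 07:00-08:15, 14:00-15:15, 16:00-17:15.
Summing the common windows: 75 + 75 + 75 = 225 minutes.

225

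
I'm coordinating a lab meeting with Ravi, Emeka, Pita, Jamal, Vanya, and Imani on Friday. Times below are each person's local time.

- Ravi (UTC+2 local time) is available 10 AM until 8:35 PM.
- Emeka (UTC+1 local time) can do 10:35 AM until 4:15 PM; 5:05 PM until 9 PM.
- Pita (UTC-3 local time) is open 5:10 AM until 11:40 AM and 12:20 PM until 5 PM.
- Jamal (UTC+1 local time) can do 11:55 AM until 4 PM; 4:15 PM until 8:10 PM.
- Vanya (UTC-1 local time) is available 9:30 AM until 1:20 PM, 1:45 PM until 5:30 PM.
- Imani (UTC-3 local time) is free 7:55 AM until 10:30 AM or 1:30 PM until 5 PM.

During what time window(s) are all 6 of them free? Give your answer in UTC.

Ravi in UTC: 08:00-18:35 (subtract 2h to convert from UTC+2).
Emeka in UTC: 09:35-15:15, 16:05-20:00 (subtract 1h to convert from UTC+1).
Pita in UTC: 08:10-14:40, 15:20-20:00 (add 3h to convert from UTC-3).
Jamal in UTC: 10:55-15:00, 15:15-19:10 (subtract 1h to convert from UTC+1).
Vanya in UTC: 10:30-14:20, 14:45-18:30 (add 1h to convert from UTC-1).
Imani in UTC: 10:55-13:30, 16:30-20:00 (add 3h to convert from UTC-3).
Ravi ∩ Emeka: 09:35-15:15, 16:05-18:35.
Ravi ∩ Emeka ∩ Pita: 09:35-14:40, 16:05-18:35.
Ravi ∩ Emeka ∩ Pita ∩ Jamal: 10:55-14:40, 16:05-18:35.
Ravi ∩ Emeka ∩ Pita ∩ Jamal ∩ Vanya: 10:55-14:20, 16:05-18:30.
Ravi ∩ Emeka ∩ Pita ∩ Jamal ∩ Vanya ∩ Imani: 10:55-13:30, 16:30-18:30.

10:55-13:30, 16:30-18:30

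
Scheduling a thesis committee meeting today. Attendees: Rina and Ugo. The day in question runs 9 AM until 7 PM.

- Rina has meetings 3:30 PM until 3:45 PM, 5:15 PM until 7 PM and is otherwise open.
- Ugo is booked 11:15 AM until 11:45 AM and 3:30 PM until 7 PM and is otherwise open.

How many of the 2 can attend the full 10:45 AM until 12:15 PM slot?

Rina free: 09:00-15:30, 15:45-17:15 (invert busy blocks within the working day).
Ugo free: 09:00-11:15, 11:45-15:30 (invert busy blocks within the working day).
Rina can make the full 10:45-12:15 slot — that's 1.

1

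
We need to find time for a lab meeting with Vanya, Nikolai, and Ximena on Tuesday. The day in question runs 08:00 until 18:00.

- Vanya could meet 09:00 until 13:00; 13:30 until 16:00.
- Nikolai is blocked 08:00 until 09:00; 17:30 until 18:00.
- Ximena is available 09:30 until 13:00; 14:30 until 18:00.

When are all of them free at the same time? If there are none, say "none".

Vanya free: 09:00-13:00, 13:30-16:00.
Nikolai free: 09:00-17:30 (invert busy blocks within the working day).
Ximena free: 09:30-13:00, 14:30-18:00.
Vanya ∩ Nikolai: 09:00-13:00, 13:30-16:00.
Vanya ∩ Nikolai ∩ Ximena: 09:30-13:00, 14:30-16:00.

09:30-13:00, 14:30-16:00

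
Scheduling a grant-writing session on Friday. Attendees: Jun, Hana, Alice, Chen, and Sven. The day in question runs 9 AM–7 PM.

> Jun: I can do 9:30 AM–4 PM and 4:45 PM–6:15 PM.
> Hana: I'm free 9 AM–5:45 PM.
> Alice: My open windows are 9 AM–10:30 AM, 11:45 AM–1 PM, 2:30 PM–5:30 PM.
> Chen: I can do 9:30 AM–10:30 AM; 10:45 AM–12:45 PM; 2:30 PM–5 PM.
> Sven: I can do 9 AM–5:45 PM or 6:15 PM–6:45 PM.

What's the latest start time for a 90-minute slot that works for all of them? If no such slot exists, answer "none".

14:30

Jun ∩ Hana: 09:30-16:00, 16:45-17:45.
Jun ∩ Hana ∩ Alice: 09:30-10:30, 11:45-13:00, 14:30-16:00, 16:45-17:30.
Jun ∩ Hana ∩ Alice ∩ Chen: 09:30-10:30, 11:45-12:45, 14:30-16:00, 16:45-17:00.
Jun ∩ Hana ∩ Alice ∩ Chen ∩ Sven: 09:30-10:30, 11:45-12:45, 14:30-16:00, 16:45-17:00.
So the common availability across everyone is 09:30-10:30, 11:45-12:45, 14:30-16:00, 16:45-17:00.
The last common window of at least 90 minutes is 14:30-16:00; a 90-minute meeting can start as late as 14:30 and still end by 16:00.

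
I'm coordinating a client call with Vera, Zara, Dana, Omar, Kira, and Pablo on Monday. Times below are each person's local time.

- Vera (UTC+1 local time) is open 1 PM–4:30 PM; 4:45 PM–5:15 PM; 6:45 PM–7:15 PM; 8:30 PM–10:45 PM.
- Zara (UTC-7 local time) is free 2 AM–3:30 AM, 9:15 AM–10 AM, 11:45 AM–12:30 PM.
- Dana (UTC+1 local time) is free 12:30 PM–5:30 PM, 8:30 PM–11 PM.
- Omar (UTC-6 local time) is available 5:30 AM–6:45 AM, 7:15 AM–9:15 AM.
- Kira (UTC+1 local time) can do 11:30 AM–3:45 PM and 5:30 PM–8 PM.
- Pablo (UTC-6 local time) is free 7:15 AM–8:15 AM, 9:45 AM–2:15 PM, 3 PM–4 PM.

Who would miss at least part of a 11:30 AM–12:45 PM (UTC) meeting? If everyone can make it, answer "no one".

Pablo, Vera, Zara

Vera in UTC: 12:00-15:30, 15:45-16:15, 17:45-18:15, 19:30-21:45 (subtract 1h to convert from UTC+1).
Zara in UTC: 09:00-10:30, 16:15-17:00, 18:45-19:30 (add 7h to convert from UTC-7).
Dana in UTC: 11:30-16:30, 19:30-22:00 (subtract 1h to convert from UTC+1).
Omar in UTC: 11:30-12:45, 13:15-15:15 (add 6h to convert from UTC-6).
Kira in UTC: 10:30-14:45, 16:30-19:00 (subtract 1h to convert from UTC+1).
Pablo in UTC: 13:15-14:15, 15:45-20:15, 21:00-22:00 (add 6h to convert from UTC-6).
Vera: not fully free for 11:30-12:45. Zara: not fully free for 11:30-12:45. Dana: free for 11:30-12:45. Omar: free for 11:30-12:45. Kira: free for 11:30-12:45. Pablo: not fully free for 11:30-12:45.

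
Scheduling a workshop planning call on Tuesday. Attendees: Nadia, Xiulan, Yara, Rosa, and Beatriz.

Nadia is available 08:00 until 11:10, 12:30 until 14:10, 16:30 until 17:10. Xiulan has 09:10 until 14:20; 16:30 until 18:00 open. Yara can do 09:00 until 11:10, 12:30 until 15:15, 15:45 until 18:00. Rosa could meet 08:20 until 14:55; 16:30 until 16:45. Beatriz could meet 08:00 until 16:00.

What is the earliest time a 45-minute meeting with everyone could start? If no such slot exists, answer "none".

Nadia ∩ Xiulan: 09:10-11:10, 12:30-14:10, 16:30-17:10.
Nadia ∩ Xiulan ∩ Yara: 09:10-11:10, 12:30-14:10, 16:30-17:10.
Nadia ∩ Xiulan ∩ Yara ∩ Rosa: 09:10-11:10, 12:30-14:10, 16:30-16:45.
Nadia ∩ Xiulan ∩ Yara ∩ Rosa ∩ Beatriz: 09:10-11:10, 12:30-14:10.
Those are the intersection windows.
The first common window of at least 45 minutes is 09:10-11:10, so the earliest start is 09:10.

09:10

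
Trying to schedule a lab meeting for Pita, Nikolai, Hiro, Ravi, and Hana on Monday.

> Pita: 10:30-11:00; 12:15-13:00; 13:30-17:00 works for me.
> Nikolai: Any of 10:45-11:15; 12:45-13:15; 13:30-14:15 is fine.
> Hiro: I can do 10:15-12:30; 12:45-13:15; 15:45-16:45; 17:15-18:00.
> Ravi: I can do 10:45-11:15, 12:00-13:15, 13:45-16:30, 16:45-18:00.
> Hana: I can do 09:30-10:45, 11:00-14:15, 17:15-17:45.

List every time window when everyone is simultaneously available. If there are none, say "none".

12:45-13:00

Pita ∩ Nikolai: 10:45-11:00, 12:45-13:00, 13:30-14:15.
Pita ∩ Nikolai ∩ Hiro: 10:45-11:00, 12:45-13:00.
Pita ∩ Nikolai ∩ Hiro ∩ Ravi: 10:45-11:00, 12:45-13:00.
Pita ∩ Nikolai ∩ Hiro ∩ Ravi ∩ Hana: 12:45-13:00.
So the common availability across everyone is 12:45-13:00.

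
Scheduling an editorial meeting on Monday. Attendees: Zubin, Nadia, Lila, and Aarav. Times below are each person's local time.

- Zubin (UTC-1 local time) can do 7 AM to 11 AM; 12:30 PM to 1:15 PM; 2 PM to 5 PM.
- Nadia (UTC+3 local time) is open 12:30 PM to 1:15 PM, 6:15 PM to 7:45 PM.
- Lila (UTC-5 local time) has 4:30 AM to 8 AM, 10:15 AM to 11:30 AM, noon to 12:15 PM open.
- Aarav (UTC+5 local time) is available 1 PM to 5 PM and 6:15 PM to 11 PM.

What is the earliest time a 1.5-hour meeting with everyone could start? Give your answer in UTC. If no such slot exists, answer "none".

none

Zubin in UTC: 08:00-12:00, 13:30-14:15, 15:00-18:00 (add 1h to convert from UTC-1).
Nadia in UTC: 09:30-10:15, 15:15-16:45 (subtract 3h to convert from UTC+3).
Lila in UTC: 09:30-13:00, 15:15-16:30, 17:00-17:15 (add 5h to convert from UTC-5).
Aarav in UTC: 08:00-12:00, 13:15-18:00 (subtract 5h to convert from UTC+5).
Zubin ∩ Nadia: 09:30-10:15, 15:15-16:45.
Zubin ∩ Nadia ∩ Lila: 09:30-10:15, 15:15-16:30.
Zubin ∩ Nadia ∩ Lila ∩ Aarav: 09:30-10:15, 15:15-16:30.
No common window is at least 90 minutes long.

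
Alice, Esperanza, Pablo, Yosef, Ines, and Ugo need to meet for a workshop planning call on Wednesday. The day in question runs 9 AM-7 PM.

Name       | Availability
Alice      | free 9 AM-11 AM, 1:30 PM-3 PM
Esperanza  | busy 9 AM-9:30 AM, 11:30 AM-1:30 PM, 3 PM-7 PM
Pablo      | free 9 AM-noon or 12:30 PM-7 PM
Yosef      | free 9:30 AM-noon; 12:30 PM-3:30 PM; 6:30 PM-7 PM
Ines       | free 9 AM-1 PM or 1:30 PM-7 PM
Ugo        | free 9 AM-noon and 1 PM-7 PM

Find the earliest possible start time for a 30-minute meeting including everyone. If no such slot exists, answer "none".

09:30

Alice free: 09:00-11:00, 13:30-15:00.
Esperanza free: 09:30-11:30, 13:30-15:00 (invert busy blocks within the working day).
Pablo free: 09:00-12:00, 12:30-19:00.
Yosef free: 09:30-12:00, 12:30-15:30, 18:30-19:00.
Ines free: 09:00-13:00, 13:30-19:00.
Ugo free: 09:00-12:00, 13:00-19:00.
Alice ∩ Esperanza: 09:30-11:00, 13:30-15:00.
Alice ∩ Esperanza ∩ Pablo: 09:30-11:00, 13:30-15:00.
Alice ∩ Esperanza ∩ Pablo ∩ Yosef: 09:30-11:00, 13:30-15:00.
Alice ∩ Esperanza ∩ Pablo ∩ Yosef ∩ Ines: 09:30-11:00, 13:30-15:00.
Alice ∩ Esperanza ∩ Pablo ∩ Yosef ∩ Ines ∩ Ugo: 09:30-11:00, 13:30-15:00.
So the common availability across everyone is 09:30-11:00, 13:30-15:00.
The first common window of at least 30 minutes is 09:30-11:00, so the earliest start is 09:30.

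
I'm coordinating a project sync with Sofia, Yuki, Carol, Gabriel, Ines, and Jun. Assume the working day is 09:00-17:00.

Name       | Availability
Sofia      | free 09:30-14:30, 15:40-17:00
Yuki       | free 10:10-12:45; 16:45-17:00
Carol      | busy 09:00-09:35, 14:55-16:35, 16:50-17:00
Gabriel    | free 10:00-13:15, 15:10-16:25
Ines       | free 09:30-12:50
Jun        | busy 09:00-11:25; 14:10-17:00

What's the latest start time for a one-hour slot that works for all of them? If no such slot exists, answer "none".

Sofia free: 09:30-14:30, 15:40-17:00.
Yuki free: 10:10-12:45, 16:45-17:00.
Carol free: 09:35-14:55, 16:35-16:50 (invert busy blocks within the working day).
Gabriel free: 10:00-13:15, 15:10-16:25.
Ines free: 09:30-12:50.
Jun free: 11:25-14:10 (invert busy blocks within the working day).
Sofia ∩ Yuki: 10:10-12:45, 16:45-17:00.
Sofia ∩ Yuki ∩ Carol: 10:10-12:45, 16:45-16:50.
Sofia ∩ Yuki ∩ Carol ∩ Gabriel: 10:10-12:45.
Sofia ∩ Yuki ∩ Carol ∩ Gabriel ∩ Ines: 10:10-12:45.
Sofia ∩ Yuki ∩ Carol ∩ Gabriel ∩ Ines ∩ Jun: 11:25-12:45.
The last common window of at least 60 minutes is 11:25-12:45; a 60-minute meeting can start as late as 11:45 and still end by 12:45.

11:45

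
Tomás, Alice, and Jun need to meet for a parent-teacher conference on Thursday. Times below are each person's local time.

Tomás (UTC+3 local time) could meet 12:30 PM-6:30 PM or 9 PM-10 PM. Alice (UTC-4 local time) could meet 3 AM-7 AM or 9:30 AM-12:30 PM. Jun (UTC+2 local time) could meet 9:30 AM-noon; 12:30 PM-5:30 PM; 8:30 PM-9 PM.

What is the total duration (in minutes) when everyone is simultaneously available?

Tomás in UTC: 09:30-15:30, 18:00-19:00 (subtract 3h to convert from UTC+3).
Alice in UTC: 07:00-11:00, 13:30-16:30 (add 4h to convert from UTC-4).
Jun in UTC: 07:30-10:00, 10:30-15:30, 18:30-19:00 (subtract 2h to convert from UTC+2).
Tomás ∩ Alice: 09:30-11:00, 13:30-15:30.
Tomás ∩ Alice ∩ Jun: 09:30-10:00, 10:30-11:00, 13:30-15:30.
So the common availability across everyone is 09:30-10:00, 10:30-11:00, 13:30-15:30.
Summing the common windows: 30 + 30 + 120 = 180 minutes.

180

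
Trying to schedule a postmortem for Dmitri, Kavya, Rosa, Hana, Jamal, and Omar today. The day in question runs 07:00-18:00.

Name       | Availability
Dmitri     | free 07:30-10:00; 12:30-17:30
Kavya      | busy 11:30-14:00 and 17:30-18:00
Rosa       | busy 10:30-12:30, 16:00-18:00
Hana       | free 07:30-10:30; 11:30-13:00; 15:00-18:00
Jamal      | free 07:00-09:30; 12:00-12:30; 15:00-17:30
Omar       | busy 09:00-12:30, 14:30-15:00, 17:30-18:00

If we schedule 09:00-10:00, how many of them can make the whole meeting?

4

Dmitri free: 07:30-10:00, 12:30-17:30.
Kavya free: 07:00-11:30, 14:00-17:30 (invert busy blocks within the working day).
Rosa free: 07:00-10:30, 12:30-16:00 (invert busy blocks within the working day).
Hana free: 07:30-10:30, 11:30-13:00, 15:00-18:00.
Jamal free: 07:00-09:30, 12:00-12:30, 15:00-17:30.
Omar free: 07:00-09:00, 12:30-14:30, 15:00-17:30 (invert busy blocks within the working day).
Dmitri, Kavya, Rosa, and Hana can make the full 09:00-10:00 slot — that's 4.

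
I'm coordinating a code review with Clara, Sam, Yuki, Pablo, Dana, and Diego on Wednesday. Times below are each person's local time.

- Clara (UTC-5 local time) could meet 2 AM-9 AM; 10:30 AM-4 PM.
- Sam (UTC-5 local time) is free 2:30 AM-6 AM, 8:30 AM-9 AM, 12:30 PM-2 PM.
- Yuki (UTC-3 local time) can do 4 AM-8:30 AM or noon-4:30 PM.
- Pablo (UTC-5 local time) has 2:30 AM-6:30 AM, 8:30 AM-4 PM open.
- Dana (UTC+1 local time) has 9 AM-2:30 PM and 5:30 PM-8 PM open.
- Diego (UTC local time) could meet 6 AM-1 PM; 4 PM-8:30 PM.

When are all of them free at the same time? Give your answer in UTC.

08:00-11:00, 17:30-19:00

Clara in UTC: 07:00-14:00, 15:30-21:00 (add 5h to convert from UTC-5).
Sam in UTC: 07:30-11:00, 13:30-14:00, 17:30-19:00 (add 5h to convert from UTC-5).
Yuki in UTC: 07:00-11:30, 15:00-19:30 (add 3h to convert from UTC-3).
Pablo in UTC: 07:30-11:30, 13:30-21:00 (add 5h to convert from UTC-5).
Dana in UTC: 08:00-13:30, 16:30-19:00 (subtract 1h to convert from UTC+1).
Diego in UTC: 06:00-13:00, 16:00-20:30.
Clara ∩ Sam: 07:30-11:00, 13:30-14:00, 17:30-19:00.
Clara ∩ Sam ∩ Yuki: 07:30-11:00, 17:30-19:00.
Clara ∩ Sam ∩ Yuki ∩ Pablo: 07:30-11:00, 17:30-19:00.
Clara ∩ Sam ∩ Yuki ∩ Pablo ∩ Dana: 08:00-11:00, 17:30-19:00.
Clara ∩ Sam ∩ Yuki ∩ Pablo ∩ Dana ∩ Diego: 08:00-11:00, 17:30-19:00.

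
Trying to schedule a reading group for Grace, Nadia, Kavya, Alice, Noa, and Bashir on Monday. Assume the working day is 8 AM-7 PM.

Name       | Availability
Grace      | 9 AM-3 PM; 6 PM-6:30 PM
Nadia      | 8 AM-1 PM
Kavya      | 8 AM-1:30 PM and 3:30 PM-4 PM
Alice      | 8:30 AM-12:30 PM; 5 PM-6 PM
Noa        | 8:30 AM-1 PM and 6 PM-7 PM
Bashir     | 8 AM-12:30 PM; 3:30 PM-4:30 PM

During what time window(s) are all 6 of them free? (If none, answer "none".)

Grace ∩ Nadia: 09:00-13:00.
Grace ∩ Nadia ∩ Kavya: 09:00-13:00.
Grace ∩ Nadia ∩ Kavya ∩ Alice: 09:00-12:30.
Grace ∩ Nadia ∩ Kavya ∩ Alice ∩ Noa: 09:00-12:30.
Grace ∩ Nadia ∩ Kavya ∩ Alice ∩ Noa ∩ Bashir: 09:00-12:30.
Those are the intersection windows.

09:00-12:30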